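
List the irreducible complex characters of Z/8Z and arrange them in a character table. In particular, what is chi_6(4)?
Character table of Z/8Z (irreps indexed chi_0,...,chi_7 with chi_k(m) = zeta_8^(k*m), zeta_8 = exp(2*pi*i/8)):
  irrep \ class  {0} (size 1)  {1} (size 1)    {2} (size 1)  {3} (size 1)    {4} (size 1)  {5} (size 1)    {6} (size 1)  {7} (size 1)  
  chi_0          1             1               1             1               1             1               1             1             
  chi_1          1             exp(I*pi/4)     I             exp(3*I*pi/4)   -1            exp(-3*I*pi/4)  -I            exp(-I*pi/4)  
  chi_2          1             I               -1            -I              1             I               -1            -I            
  chi_3          1             exp(3*I*pi/4)   -I            exp(I*pi/4)     -1            exp(-I*pi/4)    I             exp(-3*I*pi/4)
  chi_4          1             -1              1             -1              1             -1              1             -1            
  chi_5          1             exp(-3*I*pi/4)  I             exp(-I*pi/4)    -1            exp(I*pi/4)     -I            exp(3*I*pi/4) 
  chi_6          1             -I              -1            I               1             -I              -1            I             
  chi_7          1             exp(-I*pi/4)    -I            exp(-3*I*pi/4)  -1            exp(3*I*pi/4)   I             exp(I*pi/4)   

Spot check: chi_6(4) = zeta_8^(6*4) = zeta_8^24 = 1.

Explanation: Z/8Z is abelian, so all 8 irreducible complex representations are 1-dimensional. They are given by chi_k(m) = zeta_8^(k*m) for k = 0,...,7. Row orthogonality: sum_m chi_k(m) conj(chi_l(m)) = 8 * [k = l].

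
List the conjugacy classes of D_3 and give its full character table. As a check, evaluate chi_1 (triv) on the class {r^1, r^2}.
Conjugacy classes: {e} of size 1, {r^1, r^2} of size 2, {s, sr, ..., sr^2} of size 3.
Character table:
  irrep \ class              {e} (size 1)  {r^1, r^2} (size 2)  {s, sr, ..., sr^2} (size 3)
  chi_1 (triv)               1             1                    1                          
  chi_2 (sign: r->1, s->-1)  1             1                    -1                         
  chi_3 (2d, j=1)            2             -1                   0                          

Spot check: chi_1 (triv) on {r^1, r^2} = 1.

Derivation: D_3 has order 2*3 = 6 with 3 conjugacy classes, hence 3 irreducibles. Sum of squared dims 1 + 1 + 4 = 6 = |G|. Linear characters come from the abelianisation; the 2-dimensional irreps have character r^k -> 2*cos(2*pi*j*k/3), reflections -> 0.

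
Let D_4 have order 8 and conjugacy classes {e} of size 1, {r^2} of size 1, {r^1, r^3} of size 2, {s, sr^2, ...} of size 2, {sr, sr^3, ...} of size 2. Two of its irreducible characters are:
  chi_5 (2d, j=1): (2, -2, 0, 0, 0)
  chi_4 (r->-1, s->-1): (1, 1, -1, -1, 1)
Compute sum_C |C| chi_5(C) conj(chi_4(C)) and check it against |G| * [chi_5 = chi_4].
Sum = 0; so <chi_5, chi_4> = 0 (distinct irreducibles are orthogonal).

Compute term by term over conjugacy classes (|C| * chi_5(C) * conj(chi_4(C))):
  1*(2)*conj(1) + 1*(-2)*conj(1) + 2*(0)*conj(-1) + 2*(0)*conj(-1) + 2*(0)*conj(1)
  = (2) + (-2) + (0) + (0) + (0)
  = 0.
Dividing by |G| = 8 gives 0/8 = 0, matching the row-orthogonality relation <chi_5, chi_4> = [chi_5 = chi_4].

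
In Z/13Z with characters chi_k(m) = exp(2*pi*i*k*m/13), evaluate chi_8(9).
chi_8(9) = zeta_13^72 = exp(-12*I*pi/13)

Proof sketch: chi_8(9) = zeta_13^(8*9) = zeta_13^72. Since zeta_13^13 = 1, this equals zeta_13^7 = exp(2*pi*i*7/13) = exp(-12*I*pi/13).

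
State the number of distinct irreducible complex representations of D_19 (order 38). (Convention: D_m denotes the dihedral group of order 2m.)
11

Reasoning: The number of irreducible complex representations of a finite group equals its number of conjugacy classes. D_19 has 11 conjugacy classes ((n+3)/2 for n odd), so D_19 (order 38) has exactly 11 irreducible complex representations.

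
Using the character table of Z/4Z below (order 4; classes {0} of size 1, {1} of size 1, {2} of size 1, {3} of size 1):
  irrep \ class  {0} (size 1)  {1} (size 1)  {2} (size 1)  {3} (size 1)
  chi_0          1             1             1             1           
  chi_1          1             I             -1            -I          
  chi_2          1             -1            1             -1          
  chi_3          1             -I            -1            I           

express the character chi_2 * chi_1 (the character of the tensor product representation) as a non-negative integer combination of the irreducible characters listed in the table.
chi_2 tensor chi_1 = chi_3 (all other irreducibles have multiplicity 0).

Solution. The character of a tensor product is the pointwise product (chi_2 * chi_1)(C) = chi_2(C) * chi_1(C):
  {0}: (1)*(1), {1}: (-1)*(I), {2}: (1)*(-1), {3}: (-1)*(-I)
so (chi_2 * chi_1) takes values
  {0} -> 1, {1} -> -I, {2} -> -1, {3} -> I.
Now take the inner product of this character with each irreducible chi from the table, <chi_2*chi_1, chi> = (1/4) sum_C |C| (chi_2*chi_1)(C) conj(chi(C)):
  <chi_2*chi_1, chi_0> = (1/4)[1*(1)*conj(1) + 1*(-I)*conj(1) + 1*(-1)*conj(1) + 1*(I)*conj(1)]
      = (1/4)[(1) + (-I) + (-1) + (I)] = 0/4 = 0
  <chi_2*chi_1, chi_1> = (1/4)[1*(1)*conj(1) + 1*(-I)*conj(I) + 1*(-1)*conj(-1) + 1*(I)*conj(-I)]
      = (1/4)[(1) + (-1) + (1) + (-1)] = 0/4 = 0
  <chi_2*chi_1, chi_2> = (1/4)[1*(1)*conj(1) + 1*(-I)*conj(-1) + 1*(-1)*conj(1) + 1*(I)*conj(-1)]
      = (1/4)[(1) + (I) + (-1) + (-I)] = 0/4 = 0
  <chi_2*chi_1, chi_3> = (1/4)[1*(1)*conj(1) + 1*(-I)*conj(-I) + 1*(-1)*conj(-1) + 1*(I)*conj(I)]
      = (1/4)[(1) + (1) + (1) + (1)] = 4/4 = 1
(Exp terms are combined using exp(i*s)*conj(exp(i*t)) = exp(i*(s-t)), and sums of them are collapsed using the identity that for every m > 1 the m distinct m-th roots of unity sum to 0, e.g. 1 + exp(2*I*pi/3) + exp(-2*I*pi/3) = 0.)
Hence the multiplicities are chi_3: 1. Dimension check: dim(chi_2)*dim(chi_1) = 1*1 = 1 and sum (mult * dim) = 1*1 = 1.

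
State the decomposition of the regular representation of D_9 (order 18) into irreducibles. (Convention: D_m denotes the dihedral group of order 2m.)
Each irreducible V_i of dimension d_i appears with multiplicity d_i, i.e. rho_reg = (direct sum over all irreducibles V_i) d_i V_i. The irreducible dimensions for D_9 are 1, 1, 2, 2, 2, 2: 2 irreducibles of dimension 1, each with multiplicity 1; 4 irreducibles of dimension 2, each with multiplicity 2. Total dimension 2*1*1 + 4*2*2 = 18 = |G|.

Solution. General theorem: in the regular representation of a finite group G, each irreducible appears with multiplicity equal to its dimension. Check: dim(rho_reg) = sum d_i^2 = 1 + 1 + 4 + 4 + 4 + 4 = 18 = |G|.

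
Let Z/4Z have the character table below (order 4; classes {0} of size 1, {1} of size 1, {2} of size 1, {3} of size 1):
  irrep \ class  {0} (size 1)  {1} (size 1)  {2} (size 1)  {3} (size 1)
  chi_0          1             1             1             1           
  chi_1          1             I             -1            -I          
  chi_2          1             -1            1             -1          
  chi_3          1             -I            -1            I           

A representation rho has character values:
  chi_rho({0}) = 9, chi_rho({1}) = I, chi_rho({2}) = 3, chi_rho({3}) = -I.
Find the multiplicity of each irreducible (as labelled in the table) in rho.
Multiplicities: chi_0: 3, chi_1: 2, chi_2: 3, chi_3: 1.

Derivation: Use <chi_rho, chi> = (1/|G|) sum_C |C| * chi_rho(C) * conj(chi(C)) with |G| = 4 for each irreducible chi in the table:
  <chi_rho, chi_0> = (1/4)[1*(9)*conj(1) + 1*(I)*conj(1) + 1*(3)*conj(1) + 1*(-I)*conj(1)]
      = (1/4)[(9) + (I) + (3) + (-I)] = 12/4 = 3
  <chi_rho, chi_1> = (1/4)[1*(9)*conj(1) + 1*(I)*conj(I) + 1*(3)*conj(-1) + 1*(-I)*conj(-I)]
      = (1/4)[(9) + (1) + (-3) + (1)] = 8/4 = 2
  <chi_rho, chi_2> = (1/4)[1*(9)*conj(1) + 1*(I)*conj(-1) + 1*(3)*conj(1) + 1*(-I)*conj(-1)]
      = (1/4)[(9) + (-I) + (3) + (I)] = 12/4 = 3
  <chi_rho, chi_3> = (1/4)[1*(9)*conj(1) + 1*(I)*conj(-I) + 1*(3)*conj(-1) + 1*(-I)*conj(I)]
      = (1/4)[(9) + (-1) + (-3) + (-1)] = 4/4 = 1
(Exp terms are combined using exp(i*s)*conj(exp(i*t)) = exp(i*(s-t)), and sums of them are collapsed using the identity that for every m > 1 the m distinct m-th roots of unity sum to 0, e.g. 1 + exp(2*I*pi/3) + exp(-2*I*pi/3) = 0.)
Dimension check: dim(rho) = sum (mult * dim) = 3*1 + 2*1 + 3*1 + 1*1 = 9 = chi_rho(e) = 9.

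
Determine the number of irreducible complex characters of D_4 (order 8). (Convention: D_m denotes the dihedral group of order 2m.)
5

Details: The number of irreducible complex representations of a finite group equals its number of conjugacy classes. D_4 has 5 conjugacy classes (n/2 + 3 for n even), so D_4 (order 8) has exactly 5 irreducible complex representations.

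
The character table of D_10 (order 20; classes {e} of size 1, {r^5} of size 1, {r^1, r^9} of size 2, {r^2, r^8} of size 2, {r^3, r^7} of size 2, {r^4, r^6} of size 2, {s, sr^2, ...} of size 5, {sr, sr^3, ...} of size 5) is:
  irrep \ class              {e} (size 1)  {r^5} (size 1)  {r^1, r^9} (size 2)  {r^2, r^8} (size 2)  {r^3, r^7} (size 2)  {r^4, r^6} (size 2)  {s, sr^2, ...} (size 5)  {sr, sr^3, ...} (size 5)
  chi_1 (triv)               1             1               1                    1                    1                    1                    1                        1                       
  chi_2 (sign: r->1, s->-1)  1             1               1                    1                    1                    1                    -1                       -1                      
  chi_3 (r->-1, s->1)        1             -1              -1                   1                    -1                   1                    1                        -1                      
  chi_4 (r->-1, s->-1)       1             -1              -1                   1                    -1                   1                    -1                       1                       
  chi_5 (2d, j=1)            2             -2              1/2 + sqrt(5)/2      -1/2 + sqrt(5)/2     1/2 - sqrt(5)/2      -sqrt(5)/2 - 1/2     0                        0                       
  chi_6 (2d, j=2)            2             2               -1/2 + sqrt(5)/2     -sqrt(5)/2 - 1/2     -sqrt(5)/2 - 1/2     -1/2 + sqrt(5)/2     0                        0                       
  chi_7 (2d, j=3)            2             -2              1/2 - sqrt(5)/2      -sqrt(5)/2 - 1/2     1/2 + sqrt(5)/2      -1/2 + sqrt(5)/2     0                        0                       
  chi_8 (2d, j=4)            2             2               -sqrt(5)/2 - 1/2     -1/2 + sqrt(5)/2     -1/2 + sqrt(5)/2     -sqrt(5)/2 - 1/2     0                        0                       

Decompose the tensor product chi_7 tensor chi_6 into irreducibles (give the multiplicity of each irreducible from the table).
chi_7 tensor chi_6 = chi_3 + chi_4 + chi_5 (all other irreducibles have multiplicity 0).

Explanation: The character of a tensor product is the pointwise product (chi_7 * chi_6)(C) = chi_7(C) * chi_6(C):
  {e}: (2)*(2), {r^5}: (-2)*(2), {r^1, r^9}: (1/2 - sqrt(5)/2)*(-1/2 + sqrt(5)/2), {r^2, r^8}: (-sqrt(5)/2 - 1/2)*(-sqrt(5)/2 - 1/2), {r^3, r^7}: (1/2 + sqrt(5)/2)*(-sqrt(5)/2 - 1/2), {r^4, r^6}: (-1/2 + sqrt(5)/2)*(-1/2 + sqrt(5)/2), {s, sr^2, ...}: (0)*(0), {sr, sr^3, ...}: (0)*(0)
so (chi_7 * chi_6) takes values
  {e} -> 4, {r^5} -> -4, {r^1, r^9} -> -3/2 + sqrt(5)/2, {r^2, r^8} -> sqrt(5)/2 + 3/2, {r^3, r^7} -> -3/2 - sqrt(5)/2, {r^4, r^6} -> 3/2 - sqrt(5)/2, {s, sr^2, ...} -> 0, {sr, sr^3, ...} -> 0.
Now take the inner product of this character with each irreducible chi from the table, <chi_7*chi_6, chi> = (1/20) sum_C |C| (chi_7*chi_6)(C) conj(chi(C)):
  <chi_7*chi_6, chi_1> = (1/20)[1*(4)*conj(1) + 1*(-4)*conj(1) + 2*(-3/2 + sqrt(5)/2)*conj(1) + 2*(sqrt(5)/2 + 3/2)*conj(1) + 2*(-3/2 - sqrt(5)/2)*conj(1) + 2*(3/2 - sqrt(5)/2)*conj(1) + 5*(0)*conj(1) + 5*(0)*conj(1)]
      = (1/20)[(4) + (-4) + (-3 + sqrt(5)) + (sqrt(5) + 3) + (-3 - sqrt(5)) + (3 - sqrt(5)) + (0) + (0)] = 0/20 = 0
  <chi_7*chi_6, chi_2> = (1/20)[1*(4)*conj(1) + 1*(-4)*conj(1) + 2*(-3/2 + sqrt(5)/2)*conj(1) + 2*(sqrt(5)/2 + 3/2)*conj(1) + 2*(-3/2 - sqrt(5)/2)*conj(1) + 2*(3/2 - sqrt(5)/2)*conj(1) + 5*(0)*conj(-1) + 5*(0)*conj(-1)]
      = (1/20)[(4) + (-4) + (-3 + sqrt(5)) + (sqrt(5) + 3) + (-3 - sqrt(5)) + (3 - sqrt(5)) + (0) + (0)] = 0/20 = 0
  <chi_7*chi_6, chi_3> = (1/20)[1*(4)*conj(1) + 1*(-4)*conj(-1) + 2*(-3/2 + sqrt(5)/2)*conj(-1) + 2*(sqrt(5)/2 + 3/2)*conj(1) + 2*(-3/2 - sqrt(5)/2)*conj(-1) + 2*(3/2 - sqrt(5)/2)*conj(1) + 5*(0)*conj(1) + 5*(0)*conj(-1)]
      = (1/20)[(4) + (4) + (3 - sqrt(5)) + (sqrt(5) + 3) + (sqrt(5) + 3) + (3 - sqrt(5)) + (0) + (0)] = 20/20 = 1
  <chi_7*chi_6, chi_4> = (1/20)[1*(4)*conj(1) + 1*(-4)*conj(-1) + 2*(-3/2 + sqrt(5)/2)*conj(-1) + 2*(sqrt(5)/2 + 3/2)*conj(1) + 2*(-3/2 - sqrt(5)/2)*conj(-1) + 2*(3/2 - sqrt(5)/2)*conj(1) + 5*(0)*conj(-1) + 5*(0)*conj(1)]
      = (1/20)[(4) + (4) + (3 - sqrt(5)) + (sqrt(5) + 3) + (sqrt(5) + 3) + (3 - sqrt(5)) + (0) + (0)] = 20/20 = 1
  <chi_7*chi_6, chi_5> = (1/20)[1*(4)*conj(2) + 1*(-4)*conj(-2) + 2*(-3/2 + sqrt(5)/2)*conj(1/2 + sqrt(5)/2) + 2*(sqrt(5)/2 + 3/2)*conj(-1/2 + sqrt(5)/2) + 2*(-3/2 - sqrt(5)/2)*conj(1/2 - sqrt(5)/2) + 2*(3/2 - sqrt(5)/2)*conj(-sqrt(5)/2 - 1/2) + 5*(0)*conj(0) + 5*(0)*conj(0)]
      = (1/20)[(8) + (8) + (1 - sqrt(5)) + (1 + sqrt(5)) + (1 + sqrt(5)) + (1 - sqrt(5)) + (0) + (0)] = 20/20 = 1
  <chi_7*chi_6, chi_6> = (1/20)[1*(4)*conj(2) + 1*(-4)*conj(2) + 2*(-3/2 + sqrt(5)/2)*conj(-1/2 + sqrt(5)/2) + 2*(sqrt(5)/2 + 3/2)*conj(-sqrt(5)/2 - 1/2) + 2*(-3/2 - sqrt(5)/2)*conj(-sqrt(5)/2 - 1/2) + 2*(3/2 - sqrt(5)/2)*conj(-1/2 + sqrt(5)/2) + 5*(0)*conj(0) + 5*(0)*conj(0)]
      = (1/20)[(8) + (-8) + (4 - 2*sqrt(5)) + (-2*sqrt(5) - 4) + (4 + 2*sqrt(5)) + (-4 + 2*sqrt(5)) + (0) + (0)] = 0/20 = 0
  <chi_7*chi_6, chi_7> = (1/20)[1*(4)*conj(2) + 1*(-4)*conj(-2) + 2*(-3/2 + sqrt(5)/2)*conj(1/2 - sqrt(5)/2) + 2*(sqrt(5)/2 + 3/2)*conj(-sqrt(5)/2 - 1/2) + 2*(-3/2 - sqrt(5)/2)*conj(1/2 + sqrt(5)/2) + 2*(3/2 - sqrt(5)/2)*conj(-1/2 + sqrt(5)/2) + 5*(0)*conj(0) + 5*(0)*conj(0)]
      = (1/20)[(8) + (8) + (-4 + 2*sqrt(5)) + (-2*sqrt(5) - 4) + (-2*sqrt(5) - 4) + (-4 + 2*sqrt(5)) + (0) + (0)] = 0/20 = 0
  <chi_7*chi_6, chi_8> = (1/20)[1*(4)*conj(2) + 1*(-4)*conj(2) + 2*(-3/2 + sqrt(5)/2)*conj(-sqrt(5)/2 - 1/2) + 2*(sqrt(5)/2 + 3/2)*conj(-1/2 + sqrt(5)/2) + 2*(-3/2 - sqrt(5)/2)*conj(-1/2 + sqrt(5)/2) + 2*(3/2 - sqrt(5)/2)*conj(-sqrt(5)/2 - 1/2) + 5*(0)*conj(0) + 5*(0)*conj(0)]
      = (1/20)[(8) + (-8) + (-1 + sqrt(5)) + (1 + sqrt(5)) + (-sqrt(5) - 1) + (1 - sqrt(5)) + (0) + (0)] = 0/20 = 0
Hence the multiplicities are chi_3: 1, chi_4: 1, chi_5: 1. Dimension check: dim(chi_7)*dim(chi_6) = 2*2 = 4 and sum (mult * dim) = 1*1 + 1*1 + 1*2 = 4.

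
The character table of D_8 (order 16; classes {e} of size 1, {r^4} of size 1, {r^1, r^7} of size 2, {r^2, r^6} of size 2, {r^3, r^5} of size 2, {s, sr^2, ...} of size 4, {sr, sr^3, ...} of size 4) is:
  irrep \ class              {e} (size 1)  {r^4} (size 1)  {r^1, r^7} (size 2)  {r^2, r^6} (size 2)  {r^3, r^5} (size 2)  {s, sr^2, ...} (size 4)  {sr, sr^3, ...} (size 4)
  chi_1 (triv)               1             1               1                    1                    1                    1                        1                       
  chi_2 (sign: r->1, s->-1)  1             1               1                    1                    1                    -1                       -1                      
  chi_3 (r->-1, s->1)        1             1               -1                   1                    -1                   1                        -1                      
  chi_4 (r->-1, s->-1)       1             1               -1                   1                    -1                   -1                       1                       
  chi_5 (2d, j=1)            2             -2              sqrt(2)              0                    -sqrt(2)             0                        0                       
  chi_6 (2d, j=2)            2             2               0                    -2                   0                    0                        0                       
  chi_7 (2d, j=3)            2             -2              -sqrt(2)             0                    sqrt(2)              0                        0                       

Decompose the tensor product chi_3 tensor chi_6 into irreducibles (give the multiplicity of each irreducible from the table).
chi_3 tensor chi_6 = chi_6 (all other irreducibles have multiplicity 0).

Proof sketch: The character of a tensor product is the pointwise product (chi_3 * chi_6)(C) = chi_3(C) * chi_6(C):
  {e}: (1)*(2), {r^4}: (1)*(2), {r^1, r^7}: (-1)*(0), {r^2, r^6}: (1)*(-2), {r^3, r^5}: (-1)*(0), {s, sr^2, ...}: (1)*(0), {sr, sr^3, ...}: (-1)*(0)
so (chi_3 * chi_6) takes values
  {e} -> 2, {r^4} -> 2, {r^1, r^7} -> 0, {r^2, r^6} -> -2, {r^3, r^5} -> 0, {s, sr^2, ...} -> 0, {sr, sr^3, ...} -> 0.
Now take the inner product of this character with each irreducible chi from the table, <chi_3*chi_6, chi> = (1/16) sum_C |C| (chi_3*chi_6)(C) conj(chi(C)):
  <chi_3*chi_6, chi_1> = (1/16)[1*(2)*conj(1) + 1*(2)*conj(1) + 2*(0)*conj(1) + 2*(-2)*conj(1) + 2*(0)*conj(1) + 4*(0)*conj(1) + 4*(0)*conj(1)]
      = (1/16)[(2) + (2) + (0) + (-4) + (0) + (0) + (0)] = 0/16 = 0
  <chi_3*chi_6, chi_2> = (1/16)[1*(2)*conj(1) + 1*(2)*conj(1) + 2*(0)*conj(1) + 2*(-2)*conj(1) + 2*(0)*conj(1) + 4*(0)*conj(-1) + 4*(0)*conj(-1)]
      = (1/16)[(2) + (2) + (0) + (-4) + (0) + (0) + (0)] = 0/16 = 0
  <chi_3*chi_6, chi_3> = (1/16)[1*(2)*conj(1) + 1*(2)*conj(1) + 2*(0)*conj(-1) + 2*(-2)*conj(1) + 2*(0)*conj(-1) + 4*(0)*conj(1) + 4*(0)*conj(-1)]
      = (1/16)[(2) + (2) + (0) + (-4) + (0) + (0) + (0)] = 0/16 = 0
  <chi_3*chi_6, chi_4> = (1/16)[1*(2)*conj(1) + 1*(2)*conj(1) + 2*(0)*conj(-1) + 2*(-2)*conj(1) + 2*(0)*conj(-1) + 4*(0)*conj(-1) + 4*(0)*conj(1)]
      = (1/16)[(2) + (2) + (0) + (-4) + (0) + (0) + (0)] = 0/16 = 0
  <chi_3*chi_6, chi_5> = (1/16)[1*(2)*conj(2) + 1*(2)*conj(-2) + 2*(0)*conj(sqrt(2)) + 2*(-2)*conj(0) + 2*(0)*conj(-sqrt(2)) + 4*(0)*conj(0) + 4*(0)*conj(0)]
      = (1/16)[(4) + (-4) + (0) + (0) + (0) + (0) + (0)] = 0/16 = 0
  <chi_3*chi_6, chi_6> = (1/16)[1*(2)*conj(2) + 1*(2)*conj(2) + 2*(0)*conj(0) + 2*(-2)*conj(-2) + 2*(0)*conj(0) + 4*(0)*conj(0) + 4*(0)*conj(0)]
      = (1/16)[(4) + (4) + (0) + (8) + (0) + (0) + (0)] = 16/16 = 1
  <chi_3*chi_6, chi_7> = (1/16)[1*(2)*conj(2) + 1*(2)*conj(-2) + 2*(0)*conj(-sqrt(2)) + 2*(-2)*conj(0) + 2*(0)*conj(sqrt(2)) + 4*(0)*conj(0) + 4*(0)*conj(0)]
      = (1/16)[(4) + (-4) + (0) + (0) + (0) + (0) + (0)] = 0/16 = 0
Hence the multiplicities are chi_6: 1. Dimension check: dim(chi_3)*dim(chi_6) = 1*2 = 2 and sum (mult * dim) = 1*2 = 2.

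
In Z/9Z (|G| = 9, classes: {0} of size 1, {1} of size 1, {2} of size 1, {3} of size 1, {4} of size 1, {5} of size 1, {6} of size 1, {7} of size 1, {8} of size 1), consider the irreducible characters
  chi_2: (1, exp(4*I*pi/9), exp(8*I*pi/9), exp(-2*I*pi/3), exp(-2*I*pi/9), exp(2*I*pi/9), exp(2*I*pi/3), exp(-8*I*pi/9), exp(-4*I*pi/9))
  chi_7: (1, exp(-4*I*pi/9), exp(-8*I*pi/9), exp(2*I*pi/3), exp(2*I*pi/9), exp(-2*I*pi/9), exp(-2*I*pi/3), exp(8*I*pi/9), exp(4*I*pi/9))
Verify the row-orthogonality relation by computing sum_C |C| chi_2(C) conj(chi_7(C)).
Sum = 0; so <chi_2, chi_7> = 0 (distinct irreducibles are orthogonal).

Proof sketch: Compute term by term over conjugacy classes (|C| * chi_2(C) * conj(chi_7(C))):
  1*(1)*conj(1) + 1*(exp(4*I*pi/9))*conj(exp(-4*I*pi/9)) + 1*(exp(8*I*pi/9))*conj(exp(-8*I*pi/9)) + 1*(exp(-2*I*pi/3))*conj(exp(2*I*pi/3)) + 1*(exp(-2*I*pi/9))*conj(exp(2*I*pi/9)) + 1*(exp(2*I*pi/9))*conj(exp(-2*I*pi/9)) + 1*(exp(2*I*pi/3))*conj(exp(-2*I*pi/3)) + 1*(exp(-8*I*pi/9))*conj(exp(8*I*pi/9)) + 1*(exp(-4*I*pi/9))*conj(exp(4*I*pi/9))
  = (1) + (exp(8*I*pi/9)) + (exp(-2*I*pi/9)) + (exp(2*I*pi/3)) + (exp(-4*I*pi/9)) + (exp(4*I*pi/9)) + (exp(-2*I*pi/3)) + (exp(2*I*pi/9)) + (exp(-8*I*pi/9))
  = 0.
(Exp terms are combined using exp(i*s)*conj(exp(i*t)) = exp(i*(s-t)), and sums of them are collapsed using the identity that for every m > 1 the m distinct m-th roots of unity sum to 0, e.g. 1 + exp(2*I*pi/3) + exp(-2*I*pi/3) = 0.)
Dividing by |G| = 9 gives 0/9 = 0, matching the row-orthogonality relation <chi_2, chi_7> = [chi_2 = chi_7].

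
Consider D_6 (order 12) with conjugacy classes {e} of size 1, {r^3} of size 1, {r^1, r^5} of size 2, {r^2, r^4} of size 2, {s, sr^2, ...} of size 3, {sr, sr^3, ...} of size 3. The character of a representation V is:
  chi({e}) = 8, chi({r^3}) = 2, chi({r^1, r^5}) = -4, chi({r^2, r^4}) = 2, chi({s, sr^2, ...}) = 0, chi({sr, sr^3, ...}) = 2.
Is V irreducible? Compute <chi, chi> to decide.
Not irreducible (reducible): <chi, chi> = 10 > 1.

Argument: <chi, chi> = (1/|G|) sum_C |C| * |chi(C)|^2 = (1/12)[1*|8|^2 + 1*|2|^2 + 2*|-4|^2 + 2*|2|^2 + 3*|0|^2 + 3*|2|^2]
  = (1/12)[(64) + (4) + (32) + (8) + (0) + (12)] = 120/12 = 10.
A character is irreducible iff <chi, chi> = 1, so this representation is reducible.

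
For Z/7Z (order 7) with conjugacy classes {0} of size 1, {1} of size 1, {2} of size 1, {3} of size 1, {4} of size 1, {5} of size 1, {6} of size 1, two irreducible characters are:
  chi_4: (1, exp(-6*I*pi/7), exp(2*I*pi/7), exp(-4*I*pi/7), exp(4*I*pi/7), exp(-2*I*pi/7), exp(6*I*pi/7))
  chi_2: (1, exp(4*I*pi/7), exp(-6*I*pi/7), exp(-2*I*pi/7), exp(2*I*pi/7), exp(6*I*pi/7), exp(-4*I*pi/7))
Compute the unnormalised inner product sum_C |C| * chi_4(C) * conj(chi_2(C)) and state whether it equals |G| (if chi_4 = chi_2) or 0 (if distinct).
Sum = 0; so <chi_4, chi_2> = 0 (distinct irreducibles are orthogonal).

Solution. Compute term by term over conjugacy classes (|C| * chi_4(C) * conj(chi_2(C))):
  1*(1)*conj(1) + 1*(exp(-6*I*pi/7))*conj(exp(4*I*pi/7)) + 1*(exp(2*I*pi/7))*conj(exp(-6*I*pi/7)) + 1*(exp(-4*I*pi/7))*conj(exp(-2*I*pi/7)) + 1*(exp(4*I*pi/7))*conj(exp(2*I*pi/7)) + 1*(exp(-2*I*pi/7))*conj(exp(6*I*pi/7)) + 1*(exp(6*I*pi/7))*conj(exp(-4*I*pi/7))
  = (1) + (exp(4*I*pi/7)) + (exp(-6*I*pi/7)) + (exp(-2*I*pi/7)) + (exp(2*I*pi/7)) + (exp(6*I*pi/7)) + (exp(-4*I*pi/7))
  = 0.
(Exp terms are combined using exp(i*s)*conj(exp(i*t)) = exp(i*(s-t)), and sums of them are collapsed using the identity that for every m > 1 the m distinct m-th roots of unity sum to 0, e.g. 1 + exp(2*I*pi/3) + exp(-2*I*pi/3) = 0.)
Dividing by |G| = 7 gives 0/7 = 0, matching the row-orthogonality relation <chi_4, chi_2> = [chi_4 = chi_2].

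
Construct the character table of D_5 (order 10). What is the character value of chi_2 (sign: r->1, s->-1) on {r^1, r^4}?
Conjugacy classes: {e} of size 1, {r^1, r^4} of size 2, {r^2, r^3} of size 2, {s, sr, ..., sr^4} of size 5.
Character table:
  irrep \ class              {e} (size 1)  {r^1, r^4} (size 2)  {r^2, r^3} (size 2)  {s, sr, ..., sr^4} (size 5)
  chi_1 (triv)               1             1                    1                    1                          
  chi_2 (sign: r->1, s->-1)  1             1                    1                    -1                         
  chi_3 (2d, j=1)            2             -1/2 + sqrt(5)/2     -sqrt(5)/2 - 1/2     0                          
  chi_4 (2d, j=2)            2             -sqrt(5)/2 - 1/2     -1/2 + sqrt(5)/2     0                          

Spot check: chi_2 (sign: r->1, s->-1) on {r^1, r^4} = 1.

Solution. D_5 has order 2*5 = 10 with 4 conjugacy classes, hence 4 irreducibles. Sum of squared dims 1 + 1 + 4 + 4 = 10 = |G|. Linear characters come from the abelianisation; the 2-dimensional irreps have character r^k -> 2*cos(2*pi*j*k/5), reflections -> 0.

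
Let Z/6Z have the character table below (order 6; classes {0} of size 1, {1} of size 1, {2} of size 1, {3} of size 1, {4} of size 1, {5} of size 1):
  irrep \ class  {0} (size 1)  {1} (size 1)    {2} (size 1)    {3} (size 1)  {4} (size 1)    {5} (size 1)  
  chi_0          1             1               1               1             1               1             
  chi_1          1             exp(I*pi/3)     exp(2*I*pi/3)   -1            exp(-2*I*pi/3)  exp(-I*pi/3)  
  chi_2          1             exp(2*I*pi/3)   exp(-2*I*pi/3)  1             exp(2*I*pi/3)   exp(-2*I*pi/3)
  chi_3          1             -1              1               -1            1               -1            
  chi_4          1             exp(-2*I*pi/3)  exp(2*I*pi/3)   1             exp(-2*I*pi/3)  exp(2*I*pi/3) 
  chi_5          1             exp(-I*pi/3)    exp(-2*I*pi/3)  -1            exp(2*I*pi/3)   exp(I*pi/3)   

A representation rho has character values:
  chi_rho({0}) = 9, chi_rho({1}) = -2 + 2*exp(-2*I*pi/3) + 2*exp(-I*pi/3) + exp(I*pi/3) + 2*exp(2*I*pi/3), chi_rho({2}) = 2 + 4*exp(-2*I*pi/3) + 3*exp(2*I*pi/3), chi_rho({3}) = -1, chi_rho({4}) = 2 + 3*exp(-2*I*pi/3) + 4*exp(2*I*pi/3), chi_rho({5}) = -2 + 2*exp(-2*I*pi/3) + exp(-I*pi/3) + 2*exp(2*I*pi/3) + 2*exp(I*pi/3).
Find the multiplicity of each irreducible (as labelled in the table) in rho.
Multiplicities: chi_0: 0, chi_1: 1, chi_2: 2, chi_3: 2, chi_4: 2, chi_5: 2.

Proof sketch: Use <chi_rho, chi> = (1/|G|) sum_C |C| * chi_rho(C) * conj(chi(C)) with |G| = 6 for each irreducible chi in the table:
  <chi_rho, chi_0> = (1/6)[1*(9)*conj(1) + 1*(-2 + 2*exp(-2*I*pi/3) + 2*exp(-I*pi/3) + exp(I*pi/3) + 2*exp(2*I*pi/3))*conj(1) + 1*(2 + 4*exp(-2*I*pi/3) + 3*exp(2*I*pi/3))*conj(1) + 1*(-1)*conj(1) + 1*(2 + 3*exp(-2*I*pi/3) + 4*exp(2*I*pi/3))*conj(1) + 1*(-2 + 2*exp(-2*I*pi/3) + exp(-I*pi/3) + 2*exp(2*I*pi/3) + 2*exp(I*pi/3))*conj(1)]
      = (1/6)[(9) + (-2 + 2*exp(-2*I*pi/3) + 2*exp(-I*pi/3) + exp(I*pi/3) + 2*exp(2*I*pi/3)) + (2 + 4*exp(-2*I*pi/3) + 3*exp(2*I*pi/3)) + (-1) + (2 + 3*exp(-2*I*pi/3) + 4*exp(2*I*pi/3)) + (-2 + 2*exp(-2*I*pi/3) + exp(-I*pi/3) + 2*exp(2*I*pi/3) + 2*exp(I*pi/3))] = 0/6 = 0
  <chi_rho, chi_1> = (1/6)[1*(9)*conj(1) + 1*(-2 + 2*exp(-2*I*pi/3) + 2*exp(-I*pi/3) + exp(I*pi/3) + 2*exp(2*I*pi/3))*conj(exp(I*pi/3)) + 1*(2 + 4*exp(-2*I*pi/3) + 3*exp(2*I*pi/3))*conj(exp(2*I*pi/3)) + 1*(-1)*conj(-1) + 1*(2 + 3*exp(-2*I*pi/3) + 4*exp(2*I*pi/3))*conj(exp(-2*I*pi/3)) + 1*(-2 + 2*exp(-2*I*pi/3) + exp(-I*pi/3) + 2*exp(2*I*pi/3) + 2*exp(I*pi/3))*conj(exp(-I*pi/3))]
      = (1/6)[(9) + (-1 + 2*exp(-2*I*pi/3) - 2*exp(-I*pi/3) + 2*exp(I*pi/3)) + (3 + 2*exp(-2*I*pi/3) + 4*exp(2*I*pi/3)) + (1) + (3 + 4*exp(-2*I*pi/3) + 2*exp(2*I*pi/3)) + (-1 - 2*exp(I*pi/3) + 2*exp(-I*pi/3) + 2*exp(2*I*pi/3))] = 6/6 = 1
  <chi_rho, chi_2> = (1/6)[1*(9)*conj(1) + 1*(-2 + 2*exp(-2*I*pi/3) + 2*exp(-I*pi/3) + exp(I*pi/3) + 2*exp(2*I*pi/3))*conj(exp(2*I*pi/3)) + 1*(2 + 4*exp(-2*I*pi/3) + 3*exp(2*I*pi/3))*conj(exp(-2*I*pi/3)) + 1*(-1)*conj(1) + 1*(2 + 3*exp(-2*I*pi/3) + 4*exp(2*I*pi/3))*conj(exp(2*I*pi/3)) + 1*(-2 + 2*exp(-2*I*pi/3) + exp(-I*pi/3) + 2*exp(2*I*pi/3) + 2*exp(I*pi/3))*conj(exp(-2*I*pi/3))]
      = (1/6)[(9) + (exp(-I*pi/3) + 2*exp(2*I*pi/3) - 2*exp(-2*I*pi/3)) + (4 + 3*exp(-2*I*pi/3) + 2*exp(2*I*pi/3)) + (-1) + (4 + 2*exp(-2*I*pi/3) + 3*exp(2*I*pi/3)) + (2*exp(-2*I*pi/3) - 2*exp(2*I*pi/3) + exp(I*pi/3))] = 12/6 = 2
  <chi_rho, chi_3> = (1/6)[1*(9)*conj(1) + 1*(-2 + 2*exp(-2*I*pi/3) + 2*exp(-I*pi/3) + exp(I*pi/3) + 2*exp(2*I*pi/3))*conj(-1) + 1*(2 + 4*exp(-2*I*pi/3) + 3*exp(2*I*pi/3))*conj(1) + 1*(-1)*conj(-1) + 1*(2 + 3*exp(-2*I*pi/3) + 4*exp(2*I*pi/3))*conj(1) + 1*(-2 + 2*exp(-2*I*pi/3) + exp(-I*pi/3) + 2*exp(2*I*pi/3) + 2*exp(I*pi/3))*conj(-1)]
      = (1/6)[(9) + (2 - 2*exp(2*I*pi/3) - exp(I*pi/3) - 2*exp(-I*pi/3) - 2*exp(-2*I*pi/3)) + (2 + 4*exp(-2*I*pi/3) + 3*exp(2*I*pi/3)) + (1) + (2 + 3*exp(-2*I*pi/3) + 4*exp(2*I*pi/3)) + (2 - 2*exp(I*pi/3) - 2*exp(2*I*pi/3) - exp(-I*pi/3) - 2*exp(-2*I*pi/3))] = 12/6 = 2
  <chi_rho, chi_4> = (1/6)[1*(9)*conj(1) + 1*(-2 + 2*exp(-2*I*pi/3) + 2*exp(-I*pi/3) + exp(I*pi/3) + 2*exp(2*I*pi/3))*conj(exp(-2*I*pi/3)) + 1*(2 + 4*exp(-2*I*pi/3) + 3*exp(2*I*pi/3))*conj(exp(2*I*pi/3)) + 1*(-1)*conj(1) + 1*(2 + 3*exp(-2*I*pi/3) + 4*exp(2*I*pi/3))*conj(exp(-2*I*pi/3)) + 1*(-2 + 2*exp(-2*I*pi/3) + exp(-I*pi/3) + 2*exp(2*I*pi/3) + 2*exp(I*pi/3))*conj(exp(2*I*pi/3))]
      = (1/6)[(9) + (1 + 2*exp(-2*I*pi/3) - 2*exp(2*I*pi/3) + 2*exp(I*pi/3)) + (3 + 2*exp(-2*I*pi/3) + 4*exp(2*I*pi/3)) + (-1) + (3 + 4*exp(-2*I*pi/3) + 2*exp(2*I*pi/3)) + (1 + 2*exp(-I*pi/3) + 2*exp(2*I*pi/3) - 2*exp(-2*I*pi/3))] = 12/6 = 2
  <chi_rho, chi_5> = (1/6)[1*(9)*conj(1) + 1*(-2 + 2*exp(-2*I*pi/3) + 2*exp(-I*pi/3) + exp(I*pi/3) + 2*exp(2*I*pi/3))*conj(exp(-I*pi/3)) + 1*(2 + 4*exp(-2*I*pi/3) + 3*exp(2*I*pi/3))*conj(exp(-2*I*pi/3)) + 1*(-1)*conj(-1) + 1*(2 + 3*exp(-2*I*pi/3) + 4*exp(2*I*pi/3))*conj(exp(2*I*pi/3)) + 1*(-2 + 2*exp(-2*I*pi/3) + exp(-I*pi/3) + 2*exp(2*I*pi/3) + 2*exp(I*pi/3))*conj(exp(I*pi/3))]
      = (1/6)[(9) + (-2*exp(I*pi/3) + 2*exp(-I*pi/3) + exp(2*I*pi/3)) + (4 + 3*exp(-2*I*pi/3) + 2*exp(2*I*pi/3)) + (1) + (4 + 2*exp(-2*I*pi/3) + 3*exp(2*I*pi/3)) + (exp(-2*I*pi/3) - 2*exp(-I*pi/3) + 2*exp(I*pi/3))] = 12/6 = 2
(Exp terms are combined using exp(i*s)*conj(exp(i*t)) = exp(i*(s-t)), and sums of them are collapsed using the identity that for every m > 1 the m distinct m-th roots of unity sum to 0, e.g. 1 + exp(2*I*pi/3) + exp(-2*I*pi/3) = 0.)
Dimension check: dim(rho) = sum (mult * dim) = 0*1 + 1*1 + 2*1 + 2*1 + 2*1 + 2*1 = 9 = chi_rho(e) = 9.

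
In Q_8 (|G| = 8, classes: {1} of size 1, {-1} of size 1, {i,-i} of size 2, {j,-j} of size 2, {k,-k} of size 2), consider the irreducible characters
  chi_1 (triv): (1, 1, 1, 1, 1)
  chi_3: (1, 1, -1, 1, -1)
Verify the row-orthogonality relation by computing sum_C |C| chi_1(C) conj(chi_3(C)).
Sum = 0; so <chi_1, chi_3> = 0 (distinct irreducibles are orthogonal).

Solution. Compute term by term over conjugacy classes (|C| * chi_1(C) * conj(chi_3(C))):
  1*(1)*conj(1) + 1*(1)*conj(1) + 2*(1)*conj(-1) + 2*(1)*conj(1) + 2*(1)*conj(-1)
  = (1) + (1) + (-2) + (2) + (-2)
  = 0.
Dividing by |G| = 8 gives 0/8 = 0, matching the row-orthogonality relation <chi_1, chi_3> = [chi_1 = chi_3].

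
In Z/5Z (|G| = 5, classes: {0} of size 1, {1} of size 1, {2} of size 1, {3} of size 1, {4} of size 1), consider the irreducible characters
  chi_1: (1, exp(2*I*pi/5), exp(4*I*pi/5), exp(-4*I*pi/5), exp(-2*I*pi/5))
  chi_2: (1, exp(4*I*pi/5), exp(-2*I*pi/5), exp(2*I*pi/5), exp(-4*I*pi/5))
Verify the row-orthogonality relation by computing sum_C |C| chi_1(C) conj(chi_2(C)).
Sum = 0; so <chi_1, chi_2> = 0 (distinct irreducibles are orthogonal).

Explanation: Compute term by term over conjugacy classes (|C| * chi_1(C) * conj(chi_2(C))):
  1*(1)*conj(1) + 1*(exp(2*I*pi/5))*conj(exp(4*I*pi/5)) + 1*(exp(4*I*pi/5))*conj(exp(-2*I*pi/5)) + 1*(exp(-4*I*pi/5))*conj(exp(2*I*pi/5)) + 1*(exp(-2*I*pi/5))*conj(exp(-4*I*pi/5))
  = (1) + (exp(-2*I*pi/5)) + (exp(-4*I*pi/5)) + (exp(4*I*pi/5)) + (exp(2*I*pi/5))
  = 0.
(Exp terms are combined using exp(i*s)*conj(exp(i*t)) = exp(i*(s-t)), and sums of them are collapsed using the identity that for every m > 1 the m distinct m-th roots of unity sum to 0, e.g. 1 + exp(2*I*pi/3) + exp(-2*I*pi/3) = 0.)
Dividing by |G| = 5 gives 0/5 = 0, matching the row-orthogonality relation <chi_1, chi_2> = [chi_1 = chi_2].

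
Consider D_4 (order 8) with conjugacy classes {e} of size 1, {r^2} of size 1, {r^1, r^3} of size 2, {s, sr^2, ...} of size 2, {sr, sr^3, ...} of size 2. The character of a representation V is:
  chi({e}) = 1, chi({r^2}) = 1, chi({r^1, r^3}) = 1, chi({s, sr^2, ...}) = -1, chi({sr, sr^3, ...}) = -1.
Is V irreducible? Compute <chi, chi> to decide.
Irreducible: <chi, chi> = 1.

Why: <chi, chi> = (1/|G|) sum_C |C| * |chi(C)|^2 = (1/8)[1*|1|^2 + 1*|1|^2 + 2*|1|^2 + 2*|-1|^2 + 2*|-1|^2]
  = (1/8)[(1) + (1) + (2) + (2) + (2)] = 8/8 = 1.
A character is irreducible iff <chi, chi> = 1, so this representation is irreducible.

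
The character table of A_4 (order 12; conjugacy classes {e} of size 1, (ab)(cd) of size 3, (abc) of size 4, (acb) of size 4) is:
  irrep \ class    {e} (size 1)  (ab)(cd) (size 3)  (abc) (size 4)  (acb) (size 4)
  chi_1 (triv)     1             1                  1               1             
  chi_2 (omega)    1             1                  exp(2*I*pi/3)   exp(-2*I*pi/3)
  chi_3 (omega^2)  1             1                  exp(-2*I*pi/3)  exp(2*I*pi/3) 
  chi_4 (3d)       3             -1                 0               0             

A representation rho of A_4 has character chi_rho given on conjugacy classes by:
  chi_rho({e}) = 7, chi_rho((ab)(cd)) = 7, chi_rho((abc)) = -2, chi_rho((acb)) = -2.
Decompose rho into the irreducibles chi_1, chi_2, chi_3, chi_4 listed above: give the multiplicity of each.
Multiplicities: chi_1: 1, chi_2: 3, chi_3: 3, chi_4: 0.

Details: Use <chi_rho, chi> = (1/|G|) sum_C |C| * chi_rho(C) * conj(chi(C)) with |G| = 12 for each irreducible chi in the table:
  <chi_rho, chi_1> = (1/12)[1*(7)*conj(1) + 3*(7)*conj(1) + 4*(-2)*conj(1) + 4*(-2)*conj(1)]
      = (1/12)[(7) + (21) + (-8) + (-8)] = 12/12 = 1
  <chi_rho, chi_2> = (1/12)[1*(7)*conj(1) + 3*(7)*conj(1) + 4*(-2)*conj(exp(2*I*pi/3)) + 4*(-2)*conj(exp(-2*I*pi/3))]
      = (1/12)[(7) + (21) + (12 + 4*exp(-2*I*pi/3) + 12*exp(2*I*pi/3)) + (12 + 12*exp(-2*I*pi/3) + 4*exp(2*I*pi/3))] = 36/12 = 3
  <chi_rho, chi_3> = (1/12)[1*(7)*conj(1) + 3*(7)*conj(1) + 4*(-2)*conj(exp(-2*I*pi/3)) + 4*(-2)*conj(exp(2*I*pi/3))]
      = (1/12)[(7) + (21) + (12 + 12*exp(-2*I*pi/3) + 4*exp(2*I*pi/3)) + (12 + 4*exp(-2*I*pi/3) + 12*exp(2*I*pi/3))] = 36/12 = 3
  <chi_rho, chi_4> = (1/12)[1*(7)*conj(3) + 3*(7)*conj(-1) + 4*(-2)*conj(0) + 4*(-2)*conj(0)]
      = (1/12)[(21) + (-21) + (0) + (0)] = 0/12 = 0
(Exp terms are combined using exp(i*s)*conj(exp(i*t)) = exp(i*(s-t)), and sums of them are collapsed using the identity that for every m > 1 the m distinct m-th roots of unity sum to 0, e.g. 1 + exp(2*I*pi/3) + exp(-2*I*pi/3) = 0.)
Dimension check: dim(rho) = sum (mult * dim) = 1*1 + 3*1 + 3*1 + 0*3 = 7 = chi_rho(e) = 7.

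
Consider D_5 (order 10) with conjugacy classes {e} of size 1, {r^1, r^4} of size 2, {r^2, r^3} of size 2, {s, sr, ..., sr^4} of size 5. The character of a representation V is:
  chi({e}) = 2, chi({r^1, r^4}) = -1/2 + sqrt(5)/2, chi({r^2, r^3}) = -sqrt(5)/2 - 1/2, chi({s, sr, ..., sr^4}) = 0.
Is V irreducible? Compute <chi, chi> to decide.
Irreducible: <chi, chi> = 1.

Solution. <chi, chi> = (1/|G|) sum_C |C| * |chi(C)|^2 = (1/10)[1*|2|^2 + 2*|-1/2 + sqrt(5)/2|^2 + 2*|-sqrt(5)/2 - 1/2|^2 + 5*|0|^2]
  = (1/10)[(4) + (3 - sqrt(5)) + (sqrt(5) + 3) + (0)] = 10/10 = 1.
A character is irreducible iff <chi, chi> = 1, so this representation is irreducible.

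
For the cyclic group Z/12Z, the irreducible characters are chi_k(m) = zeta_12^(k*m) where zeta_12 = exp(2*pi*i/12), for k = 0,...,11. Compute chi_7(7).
chi_7(7) = zeta_12^49 = exp(I*pi/6)

Why: chi_7(7) = zeta_12^(7*7) = zeta_12^49. Since zeta_12^12 = 1, this equals zeta_12^1 = exp(2*pi*i*1/12) = exp(I*pi/6).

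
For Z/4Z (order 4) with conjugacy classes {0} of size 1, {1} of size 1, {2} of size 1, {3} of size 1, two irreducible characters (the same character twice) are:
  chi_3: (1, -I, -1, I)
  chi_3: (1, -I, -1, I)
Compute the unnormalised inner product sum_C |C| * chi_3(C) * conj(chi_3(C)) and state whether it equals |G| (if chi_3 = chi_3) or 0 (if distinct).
Sum = 4 = |G| = 4; so <chi_3, chi_3> = 1 (norm-1 confirms irreducibility).

Explanation: Compute term by term over conjugacy classes (|C| * chi_3(C) * conj(chi_3(C))):
  1*(1)*conj(1) + 1*(-I)*conj(-I) + 1*(-1)*conj(-1) + 1*(I)*conj(I)
  = (1) + (1) + (1) + (1)
  = 4.
(Exp terms are combined using exp(i*s)*conj(exp(i*t)) = exp(i*(s-t)), and sums of them are collapsed using the identity that for every m > 1 the m distinct m-th roots of unity sum to 0, e.g. 1 + exp(2*I*pi/3) + exp(-2*I*pi/3) = 0.)
Dividing by |G| = 4 gives 4/4 = 1, matching the row-orthogonality relation <chi_3, chi_3> = [chi_3 = chi_3].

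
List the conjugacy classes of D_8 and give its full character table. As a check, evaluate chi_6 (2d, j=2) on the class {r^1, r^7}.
Conjugacy classes: {e} of size 1, {r^4} of size 1, {r^1, r^7} of size 2, {r^2, r^6} of size 2, {r^3, r^5} of size 2, {s, sr^2, ...} of size 4, {sr, sr^3, ...} of size 4.
Character table:
  irrep \ class              {e} (size 1)  {r^4} (size 1)  {r^1, r^7} (size 2)  {r^2, r^6} (size 2)  {r^3, r^5} (size 2)  {s, sr^2, ...} (size 4)  {sr, sr^3, ...} (size 4)
  chi_1 (triv)               1             1               1                    1                    1                    1                        1                       
  chi_2 (sign: r->1, s->-1)  1             1               1                    1                    1                    -1                       -1                      
  chi_3 (r->-1, s->1)        1             1               -1                   1                    -1                   1                        -1                      
  chi_4 (r->-1, s->-1)       1             1               -1                   1                    -1                   -1                       1                       
  chi_5 (2d, j=1)            2             -2              sqrt(2)              0                    -sqrt(2)             0                        0                       
  chi_6 (2d, j=2)            2             2               0                    -2                   0                    0                        0                       
  chi_7 (2d, j=3)            2             -2              -sqrt(2)             0                    sqrt(2)              0                        0                       

Spot check: chi_6 (2d, j=2) on {r^1, r^7} = 0.

Proof sketch: D_8 has order 2*8 = 16 with 7 conjugacy classes, hence 7 irreducibles. Sum of squared dims 1 + 1 + 1 + 1 + 4 + 4 + 4 = 16 = |G|. Linear characters come from the abelianisation; the 2-dimensional irreps have character r^k -> 2*cos(2*pi*j*k/8), reflections -> 0.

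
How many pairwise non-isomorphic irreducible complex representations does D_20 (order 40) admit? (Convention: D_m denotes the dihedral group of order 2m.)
13

Why: The number of irreducible complex representations of a finite group equals its number of conjugacy classes. D_20 has 13 conjugacy classes (n/2 + 3 for n even), so D_20 (order 40) has exactly 13 irreducible complex representations.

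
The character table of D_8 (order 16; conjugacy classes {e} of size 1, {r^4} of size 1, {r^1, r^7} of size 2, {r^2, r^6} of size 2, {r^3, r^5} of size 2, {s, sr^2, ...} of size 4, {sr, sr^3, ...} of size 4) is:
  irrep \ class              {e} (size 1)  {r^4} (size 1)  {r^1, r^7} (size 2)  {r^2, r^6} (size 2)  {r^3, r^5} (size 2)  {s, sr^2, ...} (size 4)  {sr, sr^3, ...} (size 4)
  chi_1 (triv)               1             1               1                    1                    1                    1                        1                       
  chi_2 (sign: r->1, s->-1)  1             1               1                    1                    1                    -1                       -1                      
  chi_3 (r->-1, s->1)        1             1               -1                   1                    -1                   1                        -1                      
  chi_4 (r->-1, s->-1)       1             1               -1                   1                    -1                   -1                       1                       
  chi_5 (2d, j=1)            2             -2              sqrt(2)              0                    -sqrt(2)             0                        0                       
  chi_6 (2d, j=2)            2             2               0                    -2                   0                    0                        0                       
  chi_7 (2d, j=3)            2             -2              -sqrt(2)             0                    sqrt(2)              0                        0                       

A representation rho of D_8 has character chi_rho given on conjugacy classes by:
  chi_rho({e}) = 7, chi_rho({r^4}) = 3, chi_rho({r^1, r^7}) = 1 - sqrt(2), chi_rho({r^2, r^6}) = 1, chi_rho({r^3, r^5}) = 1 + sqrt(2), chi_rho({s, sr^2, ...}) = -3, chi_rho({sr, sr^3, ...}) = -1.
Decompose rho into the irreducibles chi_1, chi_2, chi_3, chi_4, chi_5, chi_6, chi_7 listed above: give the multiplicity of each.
Multiplicities: chi_1: 0, chi_2: 2, chi_3: 0, chi_4: 1, chi_5: 0, chi_6: 1, chi_7: 1.

Argument: Use <chi_rho, chi> = (1/|G|) sum_C |C| * chi_rho(C) * conj(chi(C)) with |G| = 16 for each irreducible chi in the table:
  <chi_rho, chi_1> = (1/16)[1*(7)*conj(1) + 1*(3)*conj(1) + 2*(1 - sqrt(2))*conj(1) + 2*(1)*conj(1) + 2*(1 + sqrt(2))*conj(1) + 4*(-3)*conj(1) + 4*(-1)*conj(1)]
      = (1/16)[(7) + (3) + (2 - 2*sqrt(2)) + (2) + (2 + 2*sqrt(2)) + (-12) + (-4)] = 0/16 = 0
  <chi_rho, chi_2> = (1/16)[1*(7)*conj(1) + 1*(3)*conj(1) + 2*(1 - sqrt(2))*conj(1) + 2*(1)*conj(1) + 2*(1 + sqrt(2))*conj(1) + 4*(-3)*conj(-1) + 4*(-1)*conj(-1)]
      = (1/16)[(7) + (3) + (2 - 2*sqrt(2)) + (2) + (2 + 2*sqrt(2)) + (12) + (4)] = 32/16 = 2
  <chi_rho, chi_3> = (1/16)[1*(7)*conj(1) + 1*(3)*conj(1) + 2*(1 - sqrt(2))*conj(-1) + 2*(1)*conj(1) + 2*(1 + sqrt(2))*conj(-1) + 4*(-3)*conj(1) + 4*(-1)*conj(-1)]
      = (1/16)[(7) + (3) + (-2 + 2*sqrt(2)) + (2) + (-2*sqrt(2) - 2) + (-12) + (4)] = 0/16 = 0
  <chi_rho, chi_4> = (1/16)[1*(7)*conj(1) + 1*(3)*conj(1) + 2*(1 - sqrt(2))*conj(-1) + 2*(1)*conj(1) + 2*(1 + sqrt(2))*conj(-1) + 4*(-3)*conj(-1) + 4*(-1)*conj(1)]
      = (1/16)[(7) + (3) + (-2 + 2*sqrt(2)) + (2) + (-2*sqrt(2) - 2) + (12) + (-4)] = 16/16 = 1
  <chi_rho, chi_5> = (1/16)[1*(7)*conj(2) + 1*(3)*conj(-2) + 2*(1 - sqrt(2))*conj(sqrt(2)) + 2*(1)*conj(0) + 2*(1 + sqrt(2))*conj(-sqrt(2)) + 4*(-3)*conj(0) + 4*(-1)*conj(0)]
      = (1/16)[(14) + (-6) + (-4 + 2*sqrt(2)) + (0) + (-4 - 2*sqrt(2)) + (0) + (0)] = 0/16 = 0
  <chi_rho, chi_6> = (1/16)[1*(7)*conj(2) + 1*(3)*conj(2) + 2*(1 - sqrt(2))*conj(0) + 2*(1)*conj(-2) + 2*(1 + sqrt(2))*conj(0) + 4*(-3)*conj(0) + 4*(-1)*conj(0)]
      = (1/16)[(14) + (6) + (0) + (-4) + (0) + (0) + (0)] = 16/16 = 1
  <chi_rho, chi_7> = (1/16)[1*(7)*conj(2) + 1*(3)*conj(-2) + 2*(1 - sqrt(2))*conj(-sqrt(2)) + 2*(1)*conj(0) + 2*(1 + sqrt(2))*conj(sqrt(2)) + 4*(-3)*conj(0) + 4*(-1)*conj(0)]
      = (1/16)[(14) + (-6) + (4 - 2*sqrt(2)) + (0) + (2*sqrt(2) + 4) + (0) + (0)] = 16/16 = 1
Dimension check: dim(rho) = sum (mult * dim) = 0*1 + 2*1 + 0*1 + 1*1 + 0*2 + 1*2 + 1*2 = 7 = chi_rho(e) = 7.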